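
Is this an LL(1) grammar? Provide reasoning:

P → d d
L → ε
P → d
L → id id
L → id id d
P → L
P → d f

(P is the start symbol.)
Relevant sets:
  FIRST(L) = { 'id', ε }
  FOLLOW(P) = { $ }
  FOLLOW(L) = { $ }

For P:
  PREDICT(P → d d) = { 'd' }
  PREDICT(P → d) = { 'd' }
  PREDICT(P → L) = { $, 'id' }
  PREDICT(P → d f) = { 'd' }
For L:
  PREDICT(L → ε) = { $ }
  PREDICT(L → id id) = { 'id' }
  PREDICT(L → id id d) = { 'id' }

Conflict found: Predict set conflict for P: { 'd' }
The grammar is NOT LL(1).

Answer: No. Predict set conflict for P: { 'd' }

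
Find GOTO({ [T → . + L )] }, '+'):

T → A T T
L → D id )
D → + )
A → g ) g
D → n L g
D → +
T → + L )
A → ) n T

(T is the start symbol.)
GOTO(I, '+') = CLOSURE({ [A → αX.β] : [A → α.Xβ] ∈ I, X = '+' })

Items with dot before '+', with the dot advanced:
  [T → . + L )] → [T → + . L )]
Closure of the advanced items:
  [T → + . L )] has the dot before L: add [L → . D id )]
  [L → . D id )] has the dot before D: add [D → . + )], [D → . n L g], [D → . +]

GOTO = { [D → . + )], [D → . +], [D → . n L g], [L → . D id )], [T → + . L )] }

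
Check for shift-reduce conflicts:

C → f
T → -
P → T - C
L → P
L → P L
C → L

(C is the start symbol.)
Yes — I4: [L → P .] vs [T → . -]

Augment with C' → C and build the canonical LR(0) collection (I0 = CLOSURE({[C' → . C]}), then GOTO on every symbol after a dot until no new states appear). It has 10 states:
  I0: { [C → . L], [C → . f], [C' → . C], [L → . P L], [L → . P], [P → . T - C], [T → . -] }  — shift
  I1: { [T → - .] }  — reduce
  I2: { [C' → C .] }  — accept
  I3: { [C → L .] }  — reduce
  I4: { [L → . P L], [L → . P], [L → P . L], [L → P .], [P → . T - C], [T → . -] }  — shift, reduce
  I5: { [P → T . - C] }  — shift
  I6: { [C → f .] }  — reduce
  I7: { [C → . L], [C → . f], [L → . P L], [L → . P], [P → . T - C], [P → T - . C], [T → . -] }  — shift
  I8: { [P → T - C .] }  — reduce
  I9: { [L → P L .] }  — reduce

I4 contains reduce item [L → P .] and shift item [T → . -] — shift-reduce conflict.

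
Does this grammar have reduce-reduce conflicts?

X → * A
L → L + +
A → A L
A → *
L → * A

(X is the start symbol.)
A reduce-reduce conflict occurs when an LR(0) state has two complete items [A → α .] and [B → β .] — both call for a reduction, and with no lookahead the parser cannot choose between them.

Augment with X' → X and build the canonical LR(0) collection (I0 = CLOSURE({[X' → . X]}), then GOTO on every symbol after a dot until no new states appear). It has 10 states:
  I0: { [X → . * A], [X' → . X] }  — shift
  I1: { [A → . *], [A → . A L], [X → * . A] }  — shift
  I2: { [X' → X .] }  — accept
  I3: { [A → * .] }  — reduce
  I4: { [A → A . L], [L → . * A], [L → . L + +], [X → * A .] }  — shift, reduce
  I5: { [A → . *], [A → . A L], [L → * . A] }  — shift
  I6: { [A → A L .], [L → L . + +] }  — shift, reduce
  I7: { [L → L + . +] }  — shift
  I8: { [L → L + + .] }  — reduce
  I9: { [A → A . L], [L → * A .], [L → . * A], [L → . L + +] }  — shift, reduce

No state contains more than one complete item.

Answer: No reduce-reduce conflicts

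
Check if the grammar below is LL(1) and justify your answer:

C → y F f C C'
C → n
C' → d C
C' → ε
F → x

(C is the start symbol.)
No. Predict set conflict for C': { 'd' }

A grammar is LL(1) if for each non-terminal N with multiple productions, the predict sets of those productions are pairwise disjoint, where PREDICT(N → α) = (FIRST(α) \ {ε}) ∪ (FOLLOW(N) if α ⇒* ε).

Relevant sets:
  FOLLOW(C') = { $, 'd' }

For C:
  PREDICT(C → y F f C C') = { 'y' }
  PREDICT(C → n) = { 'n' }
For C':
  PREDICT(C' → d C) = { 'd' }
  PREDICT(C' → ε) = { $, 'd' }
F has a single production, so nothing to check there.

Conflict found: Predict set conflict for C': { 'd' }
The grammar is NOT LL(1).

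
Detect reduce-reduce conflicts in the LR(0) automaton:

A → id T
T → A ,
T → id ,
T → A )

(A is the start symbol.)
A reduce-reduce conflict occurs when an LR(0) state has two complete items [A → α .] and [B → β .] — both call for a reduction, and with no lookahead the parser cannot choose between them.

Augment with A' → A and build the canonical LR(0) collection (I0 = CLOSURE({[A' → . A]}), then GOTO on every symbol after a dot until no new states appear). It has 9 states:
  I0: { [A → . id T], [A' → . A] }  — shift
  I1: { [A' → A .] }  — accept
  I2: { [A → . id T], [A → id . T], [T → . A )], [T → . A ,], [T → . id ,] }  — shift
  I3: { [T → A . )], [T → A . ,] }  — shift
  I4: { [A → id T .] }  — reduce
  I5: { [A → . id T], [A → id . T], [T → . A )], [T → . A ,], [T → . id ,], [T → id . ,] }  — shift
  I6: { [T → id , .] }  — reduce
  I7: { [T → A ) .] }  — reduce
  I8: { [T → A , .] }  — reduce

No state contains more than one complete item.

Answer: No reduce-reduce conflicts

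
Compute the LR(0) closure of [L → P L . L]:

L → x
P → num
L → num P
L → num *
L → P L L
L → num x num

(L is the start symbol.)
{ [L → . P L L], [L → . num *], [L → . num P], [L → . num x num], [L → . x], [L → P L . L], [P → . num] }

Start with: [L → P L . L]
  [L → P L . L] has the dot before L: add [L → . x], [L → . num P], [L → . num *], [L → . P L L], [L → . num x num]
  [L → . P L L] has the dot before P: add [P → . num]
No further items can be added.

CLOSURE = { [L → . P L L], [L → . num *], [L → . num P], [L → . num x num], [L → . x], [L → P L . L], [P → . num] }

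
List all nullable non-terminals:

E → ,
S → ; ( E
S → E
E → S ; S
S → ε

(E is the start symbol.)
A non-terminal is nullable if it can derive ε (the empty string): either it has an ε-production, or it has a production whose right-hand side consists entirely of nullable non-terminals.

ε-productions: S → ε
So S is immediately nullable.
No further non-terminal can be added: every production for the remaining non-terminals contains a terminal or a non-nullable non-terminal.
Nullable = { 'S' }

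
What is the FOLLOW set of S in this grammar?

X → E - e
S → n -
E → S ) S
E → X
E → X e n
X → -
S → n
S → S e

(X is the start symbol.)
{ ')', '-', 'e' }

In E → S ) S: S is followed by ')' S, add FIRST(')' S) \ {ε} = { ')' }
In E → S ) S: S is at the end, add FOLLOW(E)
In S → S e: S is followed by e, add FIRST(e) \ {ε} = { 'e' }

The FOLLOW sets referred to above (computed the same way, to a fixed point):
  FOLLOW(E) = { '-' }

Taking the union: FOLLOW(S) = { ')', '-', 'e' }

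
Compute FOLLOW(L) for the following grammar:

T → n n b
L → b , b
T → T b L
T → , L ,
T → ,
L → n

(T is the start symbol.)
{ $, ',', 'b' }

To compute FOLLOW(L), find every occurrence of L on a right-hand side N → α L β: add FIRST(β) \ {ε}, and if β is empty or nullable also add FOLLOW(N). Iterate to a fixed point.

In T → T b L: L is at the end, add FOLLOW(T)
In T → , L ,: L is followed by ',', add FIRST(',') \ {ε} = { ',' }

The FOLLOW sets referred to above (computed the same way, to a fixed point):
  FOLLOW(T) = { $, 'b' }

Taking the union: FOLLOW(L) = { $, ',', 'b' }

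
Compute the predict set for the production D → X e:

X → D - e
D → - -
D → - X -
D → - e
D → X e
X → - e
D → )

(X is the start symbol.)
{ ')', '-' }

PREDICT(D → X e) = (FIRST(RHS) \ {ε}) ∪ (FOLLOW(D) if ε ∈ FIRST(RHS), i.e. RHS ⇒* ε)
FIRST(X) = { ')', '-' }
FIRST(X e) = { ')', '-' }
ε ∉ FIRST(X e), so FOLLOW(D) is not added.
PREDICT(D → X e) = { ')', '-' }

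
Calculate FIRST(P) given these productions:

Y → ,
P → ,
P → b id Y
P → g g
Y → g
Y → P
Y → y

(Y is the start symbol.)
{ ',', 'b', 'g' }

From P → ,:
  - ',' is a terminal: add ',' and stop
From P → b id Y:
  - b is a terminal: add 'b' and stop
From P → g g:
  - g is a terminal: add 'g' and stop

Collecting: FIRST(P) = { ',', 'b', 'g' }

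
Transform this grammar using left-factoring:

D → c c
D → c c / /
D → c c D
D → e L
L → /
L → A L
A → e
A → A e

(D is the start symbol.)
D → c c D'
D' → ε
D' → / /
D' → D
D → e L
L → /
L → A L
A → e
A → A e

Left-factoring transforms A → αβ₁ | αβ₂ into A → αA' and A' → β₁ | β₂
(α is the longest common prefix among the alternatives). Repeat until
no nonterminal has two alternatives with a common prefix.

Round 1: D has alternatives sharing prefix 'c c'. Introduce D': D → c c D'
  Add: D' → ε
  Add: D' → / /
  Add: D' → D

No remaining common prefixes — done.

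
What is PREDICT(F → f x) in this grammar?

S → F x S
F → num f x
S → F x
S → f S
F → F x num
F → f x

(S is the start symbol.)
{ 'f' }

PREDICT(F → f x) = (FIRST(RHS) \ {ε}) ∪ (FOLLOW(F) if ε ∈ FIRST(RHS), i.e. RHS ⇒* ε)
FIRST(f x) = { 'f' }
ε ∉ FIRST(f x), so FOLLOW(F) is not added.
PREDICT(F → f x) = { 'f' }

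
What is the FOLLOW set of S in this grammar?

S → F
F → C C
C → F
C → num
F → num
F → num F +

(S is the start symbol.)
{ $ }

To compute FOLLOW(S), find every occurrence of S on a right-hand side N → α S β: add FIRST(β) \ {ε}, and if β is empty or nullable also add FOLLOW(N). Iterate to a fixed point.

S is the start symbol, so $ ∈ FOLLOW(S).
S does not occur on any right-hand side.

Taking the union: FOLLOW(S) = { $ }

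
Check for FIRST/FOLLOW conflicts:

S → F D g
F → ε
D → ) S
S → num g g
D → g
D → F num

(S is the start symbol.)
A FIRST/FOLLOW conflict occurs when a non-terminal N has a nullable alternative N → β (β ⇒* ε) and another alternative N → α with FIRST(α) ∩ FOLLOW(N) ≠ ∅: on such a lookahead the parser cannot decide between expanding α and letting N vanish via β.

Nullable non-terminals: F.
F has a nullable alternative but only one production, so nothing to check.

D, S have no nullable alternative, so no FIRST/FOLLOW check is needed there.

No FIRST/FOLLOW conflicts found.

Answer: No FIRST/FOLLOW conflicts.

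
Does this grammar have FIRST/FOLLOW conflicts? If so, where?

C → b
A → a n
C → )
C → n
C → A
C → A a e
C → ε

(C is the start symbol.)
A FIRST/FOLLOW conflict occurs when a non-terminal N has a nullable alternative N → β (β ⇒* ε) and another alternative N → α with FIRST(α) ∩ FOLLOW(N) ≠ ∅: on such a lookahead the parser cannot decide between expanding α and letting N vanish via β.

Nullable non-terminals: C.
FIRST sets used below: FIRST(A) = { 'a' }

C: nullable alternative(s) C → ε; FOLLOW(C) = { $ }
  C → b: FIRST \ {ε} = { 'b' } — disjoint from FOLLOW(C)
  C → ): FIRST \ {ε} = { ')' } — disjoint from FOLLOW(C)
  C → n: FIRST \ {ε} = { 'n' } — disjoint from FOLLOW(C)
  C → A: FIRST \ {ε} = { 'a' } — disjoint from FOLLOW(C)
  C → A a e: FIRST \ {ε} = { 'a' } — disjoint from FOLLOW(C)
  C → ε: FIRST \ {ε} = { } — this is the only nullable alternative, skip

A has no nullable alternative, so no FIRST/FOLLOW check is needed there.

No FIRST/FOLLOW conflicts found.

Answer: No FIRST/FOLLOW conflicts.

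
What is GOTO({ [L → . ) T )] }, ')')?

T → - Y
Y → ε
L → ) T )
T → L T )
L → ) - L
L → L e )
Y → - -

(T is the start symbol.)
{ [L → ) . T )], [L → . ) - L], [L → . ) T )], [L → . L e )], [T → . - Y], [T → . L T )] }

GOTO(I, ')') = CLOSURE({ [A → αX.β] : [A → α.Xβ] ∈ I, X = ')' })

Items with dot before ')', with the dot advanced:
  [L → . ) T )] → [L → ) . T )]
Closure of the advanced items:
  [L → ) . T )] has the dot before T: add [T → . - Y], [T → . L T )]
  [T → . L T )] has the dot before L: add [L → . ) T )], [L → . ) - L], [L → . L e )]

GOTO = { [L → ) . T )], [L → . ) - L], [L → . ) T )], [L → . L e )], [T → . - Y], [T → . L T )] }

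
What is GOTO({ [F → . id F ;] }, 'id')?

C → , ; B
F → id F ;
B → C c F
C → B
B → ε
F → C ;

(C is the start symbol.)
{ [B → . C c F], [B → .], [C → . , ; B], [C → . B], [F → . C ;], [F → . id F ;], [F → id . F ;] }

GOTO(I, 'id') = CLOSURE({ [A → αX.β] : [A → α.Xβ] ∈ I, X = 'id' })

Items with dot before 'id', with the dot advanced:
  [F → . id F ;] → [F → id . F ;]
Closure of the advanced items:
  [F → id . F ;] has the dot before F: add [F → . id F ;], [F → . C ;]
  [F → . C ;] has the dot before C: add [C → . , ; B], [C → . B]
  [C → . B] has the dot before B: add [B → . C c F], [B → .]

GOTO = { [B → . C c F], [B → .], [C → . , ; B], [C → . B], [F → . C ;], [F → . id F ;], [F → id . F ;] }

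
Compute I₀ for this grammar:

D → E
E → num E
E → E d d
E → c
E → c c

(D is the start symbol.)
First, augment the grammar with D' → D
I₀ = CLOSURE({ [D' → . D] }):
  [D' → . D] has the dot before D: add [D → . E]
  [D → . E] has the dot before E: add [E → . num E], [E → . E d d], [E → . c], [E → . c c]
No further items can be added.

I₀ = { [D → . E], [D' → . D], [E → . E d d], [E → . c c], [E → . c], [E → . num E] }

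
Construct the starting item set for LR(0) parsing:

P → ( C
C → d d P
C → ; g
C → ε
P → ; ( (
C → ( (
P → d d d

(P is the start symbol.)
First, augment the grammar with P' → P
I₀ = CLOSURE({ [P' → . P] }):
  [P' → . P] has the dot before P: add [P → . ( C], [P → . ; ( (], [P → . d d d]
No further items can be added.

I₀ = { [P → . ( C], [P → . ; ( (], [P → . d d d], [P' → . P] }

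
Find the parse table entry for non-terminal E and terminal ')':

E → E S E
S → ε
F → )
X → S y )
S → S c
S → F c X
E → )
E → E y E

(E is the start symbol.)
To find M[E, ')'], we find productions for E where ')' is in the predict set (PREDICT(N → α) = (FIRST(α) \ {ε}) ∪ (FOLLOW(N) if α ⇒* ε)).

Relevant sets:
  FIRST(E) = { ')' }

E → E S E: PREDICT = { ')' }
  ')' is in predict set, so this production goes in M[E, ')']
E → ): PREDICT = { ')' }
  ')' is in predict set, so this production goes in M[E, ')']
E → E y E: PREDICT = { ')' }
  ')' is in predict set, so this production goes in M[E, ')']

M[E, ')'] = E → E S E, E → ), E → E y E  (a multiply-defined cell — the grammar is not LL(1))

Answer: E → E S E, E → ), E → E y E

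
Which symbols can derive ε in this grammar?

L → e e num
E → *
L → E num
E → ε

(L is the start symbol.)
{ 'E' }

A non-terminal is nullable if it can derive ε (the empty string): either it has an ε-production, or it has a production whose right-hand side consists entirely of nullable non-terminals.

ε-productions: E → ε
So E is immediately nullable.
No further non-terminal can be added: every production for the remaining non-terminals contains a terminal or a non-nullable non-terminal.
Nullable = { 'E' }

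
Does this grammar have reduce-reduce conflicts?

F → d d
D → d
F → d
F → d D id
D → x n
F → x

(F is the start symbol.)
Augment with F' → F and build the canonical LR(0) collection (I0 = CLOSURE({[F' → . F]}), then GOTO on every symbol after a dot until no new states appear). It has 9 states:
  I0: { [F → . d D id], [F → . d d], [F → . d], [F → . x], [F' → . F] }  — shift
  I1: { [F' → F .] }  — accept
  I2: { [D → . d], [D → . x n], [F → d . D id], [F → d . d], [F → d .] }  — shift, reduce
  I3: { [F → x .] }  — reduce
  I4: { [F → d D . id] }  — shift
  I5: { [D → d .], [F → d d .] }  — 2 reduces
  I6: { [D → x . n] }  — shift
  I7: { [D → x n .] }  — reduce
  I8: { [F → d D id .] }  — reduce

I5 contains complete items [D → d .], [F → d d .] — reduce-reduce conflict.

Answer: Yes — I5: [D → d .] vs [F → d d .]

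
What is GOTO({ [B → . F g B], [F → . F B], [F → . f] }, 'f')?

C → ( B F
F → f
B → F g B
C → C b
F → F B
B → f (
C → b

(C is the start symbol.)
GOTO(I, 'f') = CLOSURE({ [A → αX.β] : [A → α.Xβ] ∈ I, X = 'f' })

Items with dot before 'f', with the dot advanced:
  [F → . f] → [F → f .]
Closure adds nothing (no advanced item has the dot before a non-terminal).

GOTO = { [F → f .] }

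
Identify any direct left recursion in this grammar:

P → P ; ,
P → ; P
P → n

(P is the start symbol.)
Yes, P is left-recursive

P → P ; ,: LEFT RECURSIVE (starts with P)
P → ; P: starts with ';'
P → n: starts with n

The grammar has direct left recursion on: P.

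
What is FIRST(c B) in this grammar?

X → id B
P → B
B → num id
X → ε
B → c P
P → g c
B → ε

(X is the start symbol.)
{ 'c' }

To compute FIRST(c B), process the symbols left to right:
Symbol c is a terminal. Add 'c' and stop.
FIRST(c B) = { 'c' }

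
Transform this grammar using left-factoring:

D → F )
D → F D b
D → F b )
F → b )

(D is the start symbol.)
D → F D'
D' → )
D' → D b
D' → b )
F → b )

Left-factoring transforms A → αβ₁ | αβ₂ into A → αA' and A' → β₁ | β₂
(α is the longest common prefix among the alternatives). Repeat until
no nonterminal has two alternatives with a common prefix.

Round 1: D has alternatives sharing prefix 'F'. Introduce D': D → F D'
  Add: D' → )
  Add: D' → D b
  Add: D' → b )

No remaining common prefixes — done.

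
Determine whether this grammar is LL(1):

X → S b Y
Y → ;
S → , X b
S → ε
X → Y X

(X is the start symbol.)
Yes, the grammar is LL(1).

Relevant sets:
  FIRST(S) = { ',', ε }
  FIRST(Y) = { ';' }
  FOLLOW(S) = { 'b' }

For X:
  PREDICT(X → S b Y) = { ',', 'b' }
  PREDICT(X → Y X) = { ';' }
For S:
  PREDICT(S → ',' X b) = { ',' }
  PREDICT(S → ε) = { 'b' }
Y has a single production, so nothing to check there.

All predict sets are disjoint. The grammar IS LL(1).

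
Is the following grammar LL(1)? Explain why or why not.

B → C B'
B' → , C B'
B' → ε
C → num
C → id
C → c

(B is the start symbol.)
Yes, the grammar is LL(1).

A grammar is LL(1) if for each non-terminal N with multiple productions, the predict sets of those productions are pairwise disjoint, where PREDICT(N → α) = (FIRST(α) \ {ε}) ∪ (FOLLOW(N) if α ⇒* ε).

Relevant sets:
  FOLLOW(B') = { $ }

For B':
  PREDICT(B' → ',' C B') = { ',' }
  PREDICT(B' → ε) = { $ }
For C:
  PREDICT(C → num) = { 'num' }
  PREDICT(C → id) = { 'id' }
  PREDICT(C → c) = { 'c' }
B has a single production, so nothing to check there.

All predict sets are disjoint. The grammar IS LL(1).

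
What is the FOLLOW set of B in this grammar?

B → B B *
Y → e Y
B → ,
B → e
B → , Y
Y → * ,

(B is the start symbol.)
{ $, '*', ',', 'e' }

To compute FOLLOW(B), find every occurrence of B on a right-hand side N → α B β: add FIRST(β) \ {ε}, and if β is empty or nullable also add FOLLOW(N). Iterate to a fixed point.

B is the start symbol, so $ ∈ FOLLOW(B).
In B → B B *: B is followed by B '*', add FIRST(B '*') \ {ε} = { ',', 'e' }
In B → B B *: B is followed by '*', add FIRST('*') \ {ε} = { '*' }

Taking the union: FOLLOW(B) = { $, '*', ',', 'e' }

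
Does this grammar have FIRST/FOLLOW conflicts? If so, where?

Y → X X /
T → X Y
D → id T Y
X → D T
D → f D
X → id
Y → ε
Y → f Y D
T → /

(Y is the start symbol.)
Yes. Y → X X '/' with FOLLOW(Y) on { 'f', 'id' }; Y → f Y D with FOLLOW(Y) on { 'f' }

A FIRST/FOLLOW conflict occurs when a non-terminal N has a nullable alternative N → β (β ⇒* ε) and another alternative N → α with FIRST(α) ∩ FOLLOW(N) ≠ ∅: on such a lookahead the parser cannot decide between expanding α and letting N vanish via β.

Nullable non-terminals: Y.
FIRST sets used below: FIRST(X) = { 'f', 'id' }

Y: nullable alternative(s) Y → ε; FOLLOW(Y) = { $, '/', 'f', 'id' }
  Y → X X /: FIRST \ {ε} = { 'f', 'id' } — overlaps FOLLOW(Y) on { 'f', 'id' }: CONFLICT
  Y → ε: FIRST \ {ε} = { } — this is the only nullable alternative, skip
  Y → f Y D: FIRST \ {ε} = { 'f' } — overlaps FOLLOW(Y) on { 'f' }: CONFLICT

D, T, X have no nullable alternative, so no FIRST/FOLLOW check is needed there.

So the grammar has 2 FIRST/FOLLOW conflicts (marked CONFLICT above).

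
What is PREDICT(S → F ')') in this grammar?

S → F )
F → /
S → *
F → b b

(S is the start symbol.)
{ '/', 'b' }

PREDICT(S → F ')') = (FIRST(RHS) \ {ε}) ∪ (FOLLOW(S) if ε ∈ FIRST(RHS), i.e. RHS ⇒* ε)
FIRST(F) = { '/', 'b' }
FIRST(F ')') = { '/', 'b' }
ε ∉ FIRST(F ')'), so FOLLOW(S) is not added.
PREDICT(S → F ')') = { '/', 'b' }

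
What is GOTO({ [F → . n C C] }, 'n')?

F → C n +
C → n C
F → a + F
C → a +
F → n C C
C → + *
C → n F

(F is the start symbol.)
{ [C → . + *], [C → . a +], [C → . n C], [C → . n F], [F → n . C C] }

GOTO(I, 'n') = CLOSURE({ [A → αX.β] : [A → α.Xβ] ∈ I, X = 'n' })

Items with dot before 'n', with the dot advanced:
  [F → . n C C] → [F → n . C C]
Closure of the advanced items:
  [F → n . C C] has the dot before C: add [C → . n C], [C → . a +], [C → . + *], [C → . n F]

GOTO = { [C → . + *], [C → . a +], [C → . n C], [C → . n F], [F → n . C C] }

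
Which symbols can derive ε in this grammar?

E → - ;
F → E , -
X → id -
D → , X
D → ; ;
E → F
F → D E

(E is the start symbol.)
There are no ε-productions, so no non-terminal can derive ε.
No non-terminals are nullable.

Answer: None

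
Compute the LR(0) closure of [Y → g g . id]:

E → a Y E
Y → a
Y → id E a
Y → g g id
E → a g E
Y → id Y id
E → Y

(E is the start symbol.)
{ [Y → g g . id] }

To compute CLOSURE, for each item [A → α.Bβ] where B is a non-terminal, add [B → .γ] for all productions B → γ; repeat for the newly added items until nothing changes.

Start with: [Y → g g . id]
The dot precedes the terminal id, so nothing is added.

CLOSURE = { [Y → g g . id] }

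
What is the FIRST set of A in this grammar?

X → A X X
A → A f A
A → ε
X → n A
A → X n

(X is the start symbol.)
FIRST sets of the other non-terminals involved (by the same procedure, iterated to a fixed point):
  FIRST(X) = { 'f', 'n' }

From A → A f A:
  - A is the symbol being defined: contributes nothing new
    A is nullable, so continue to the next symbol
  - f is a terminal: add 'f' and stop
From A → ε:
  - ε-production, so ε ∈ FIRST(A)
From A → X n:
  - X is a non-terminal: add FIRST(X) \ {ε} = { 'f', 'n' }
    X is not nullable, so stop

Collecting: FIRST(A) = { 'f', 'n', ε }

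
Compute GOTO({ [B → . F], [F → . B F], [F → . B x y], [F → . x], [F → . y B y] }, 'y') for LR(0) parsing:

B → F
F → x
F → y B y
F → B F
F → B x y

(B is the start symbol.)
{ [B → . F], [F → . B F], [F → . B x y], [F → . x], [F → . y B y], [F → y . B y] }

GOTO(I, 'y') = CLOSURE({ [A → αX.β] : [A → α.Xβ] ∈ I, X = 'y' })

Items with dot before 'y', with the dot advanced:
  [F → . y B y] → [F → y . B y]
Closure of the advanced items:
  [F → y . B y] has the dot before B: add [B → . F]
  [B → . F] has the dot before F: add [F → . x], [F → . y B y], [F → . B F], [F → . B x y]

GOTO = { [B → . F], [F → . B F], [F → . B x y], [F → . x], [F → . y B y], [F → y . B y] }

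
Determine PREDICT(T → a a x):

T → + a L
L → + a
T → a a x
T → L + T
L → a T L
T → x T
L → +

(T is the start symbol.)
PREDICT(T → a a x) = (FIRST(RHS) \ {ε}) ∪ (FOLLOW(T) if ε ∈ FIRST(RHS), i.e. RHS ⇒* ε)
FIRST(a a x) = { 'a' }
ε ∉ FIRST(a a x), so FOLLOW(T) is not added.
PREDICT(T → a a x) = { 'a' }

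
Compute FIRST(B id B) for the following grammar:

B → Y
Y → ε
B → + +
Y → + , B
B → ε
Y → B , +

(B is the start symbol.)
FIRST sets of the non-terminals involved (from the grammar, by fixed-point iteration):
  FIRST(B) = { '+', ',', ε }

To compute FIRST(B id B), process the symbols left to right:
Symbol B is a non-terminal. Add FIRST(B) \ {ε} = { '+', ',' }
B is nullable (ε ∈ FIRST(B)), continue to the next symbol.
Symbol id is a terminal. Add 'id' and stop.
FIRST(B id B) = { '+', ',', 'id' }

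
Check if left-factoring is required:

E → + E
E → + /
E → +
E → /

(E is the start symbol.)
Yes, E has productions with common prefix '+'

Left-factoring is needed when two productions for the same non-terminal
share a common prefix on the right-hand side.

Productions for E:
  E → + E
  E → + /
  E → +
  E → /

Found common prefix '+' in productions for E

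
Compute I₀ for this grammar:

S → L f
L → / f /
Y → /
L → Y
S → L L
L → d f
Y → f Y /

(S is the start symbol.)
{ [L → . / f /], [L → . Y], [L → . d f], [S → . L L], [S → . L f], [S' → . S], [Y → . /], [Y → . f Y /] }

First, augment the grammar with S' → S
I₀ = CLOSURE({ [S' → . S] }):
  [S' → . S] has the dot before S: add [S → . L f], [S → . L L]
  [S → . L f] has the dot before L: add [L → . / f /], [L → . Y], [L → . d f]
  [L → . Y] has the dot before Y: add [Y → . /], [Y → . f Y /]
No further items can be added.

I₀ = { [L → . / f /], [L → . Y], [L → . d f], [S → . L L], [S → . L f], [S' → . S], [Y → . /], [Y → . f Y /] }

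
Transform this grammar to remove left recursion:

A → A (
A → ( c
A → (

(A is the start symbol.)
A is directly left-recursive. The standard transformation for
  A → A α₁ | ... | A α_m | β₁ | ... | β_n
is
  A  → β₁ A' | ... | β_n A'
  A' → α₁ A' | ... | α_m A' | ε

A → ( c becomes A → ( c A'
A → ( becomes A → ( A'
A → A ( becomes A' → ( A'
Add A' → ε

Resulting grammar:
A → ( c A'
A → ( A'
A' → ( A'
A' → ε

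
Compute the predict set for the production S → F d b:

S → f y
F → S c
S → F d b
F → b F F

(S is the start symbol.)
{ 'b', 'f' }

PREDICT(S → F d b) = (FIRST(RHS) \ {ε}) ∪ (FOLLOW(S) if ε ∈ FIRST(RHS), i.e. RHS ⇒* ε)
FIRST(F) = { 'b', 'f' }
FIRST(F d b) = { 'b', 'f' }
ε ∉ FIRST(F d b), so FOLLOW(S) is not added.
PREDICT(S → F d b) = { 'b', 'f' }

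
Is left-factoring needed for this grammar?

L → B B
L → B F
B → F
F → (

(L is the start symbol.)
Left-factoring is needed when two productions for the same non-terminal
share a common prefix on the right-hand side.

Productions for L:
  L → B B
  L → B F

Found common prefix 'B' in productions for L

Answer: Yes, L has productions with common prefix 'B'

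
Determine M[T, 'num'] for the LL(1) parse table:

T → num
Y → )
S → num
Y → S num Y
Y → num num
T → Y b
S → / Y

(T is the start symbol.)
T → num, T → Y b

To find M[T, 'num'], we find productions for T where 'num' is in the predict set (PREDICT(N → α) = (FIRST(α) \ {ε}) ∪ (FOLLOW(N) if α ⇒* ε)).

Relevant sets:
  FIRST(Y) = { ')', '/', 'num' }

T → num: PREDICT = { 'num' }
  'num' is in predict set, so this production goes in M[T, 'num']
T → Y b: PREDICT = { ')', '/', 'num' }
  'num' is in predict set, so this production goes in M[T, 'num']

M[T, 'num'] = T → num, T → Y b  (a multiply-defined cell — the grammar is not LL(1))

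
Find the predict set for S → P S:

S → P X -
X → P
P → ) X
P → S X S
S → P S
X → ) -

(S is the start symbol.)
{ ')' }

PREDICT(S → P S) = (FIRST(RHS) \ {ε}) ∪ (FOLLOW(S) if ε ∈ FIRST(RHS), i.e. RHS ⇒* ε)
FIRST(P) = { ')' }
FIRST(P S) = { ')' }
ε ∉ FIRST(P S), so FOLLOW(S) is not added.
PREDICT(S → P S) = { ')' }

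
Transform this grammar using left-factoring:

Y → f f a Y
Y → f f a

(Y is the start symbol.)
Y → f f a Y'
Y' → Y
Y' → ε

Left-factoring transforms A → αβ₁ | αβ₂ into A → αA' and A' → β₁ | β₂
(α is the longest common prefix among the alternatives). Repeat until
no nonterminal has two alternatives with a common prefix.

Round 1: Y has alternatives sharing prefix 'f f a'. Introduce Y': Y → f f a Y'
  Add: Y' → Y
  Add: Y' → ε

No remaining common prefixes — done.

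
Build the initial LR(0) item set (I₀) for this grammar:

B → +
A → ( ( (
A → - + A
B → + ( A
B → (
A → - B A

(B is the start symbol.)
{ [B → . (], [B → . + ( A], [B → . +], [B' → . B] }

First, augment the grammar with B' → B
I₀ = CLOSURE({ [B' → . B] }):
  [B' → . B] has the dot before B: add [B → . +], [B → . + ( A], [B → . (]
No further items can be added.

I₀ = { [B → . (], [B → . + ( A], [B → . +], [B' → . B] }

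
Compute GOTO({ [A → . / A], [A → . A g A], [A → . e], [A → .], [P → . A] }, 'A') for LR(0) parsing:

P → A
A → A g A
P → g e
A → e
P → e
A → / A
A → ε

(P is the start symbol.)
{ [A → A . g A], [P → A .] }

GOTO(I, 'A') = CLOSURE({ [A → αX.β] : [A → α.Xβ] ∈ I, X = 'A' })

Items with dot before 'A', with the dot advanced:
  [A → . A g A] → [A → A . g A]
  [P → . A] → [P → A .]
Closure adds nothing (no advanced item has the dot before a non-terminal).

GOTO = { [A → A . g A], [P → A .] }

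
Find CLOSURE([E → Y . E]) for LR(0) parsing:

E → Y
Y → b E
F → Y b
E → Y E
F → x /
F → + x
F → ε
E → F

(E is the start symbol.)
{ [E → . F], [E → . Y E], [E → . Y], [E → Y . E], [F → . + x], [F → . Y b], [F → . x /], [F → .], [Y → . b E] }

Start with: [E → Y . E]
  [E → Y . E] has the dot before E: add [E → . Y], [E → . Y E], [E → . F]
  [E → . Y] has the dot before Y: add [Y → . b E]
  [E → . F] has the dot before F: add [F → . Y b], [F → . x /], [F → . + x], [F → .]
No further items can be added.

CLOSURE = { [E → . F], [E → . Y E], [E → . Y], [E → Y . E], [F → . + x], [F → . Y b], [F → . x /], [F → .], [Y → . b E] }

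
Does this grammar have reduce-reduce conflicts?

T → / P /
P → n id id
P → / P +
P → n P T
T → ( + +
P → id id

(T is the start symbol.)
Yes — I10: [P → id id .] vs [P → n id id .]

A reduce-reduce conflict occurs when an LR(0) state has two complete items [A → α .] and [B → β .] — both call for a reduction, and with no lookahead the parser cannot choose between them.

Augment with T' → T and build the canonical LR(0) collection (I0 = CLOSURE({[T' → . T]}), then GOTO on every symbol after a dot until no new states appear). It has 18 states:
  I0: { [T → . ( + +], [T → . / P /], [T' → . T] }  — shift
  I1: { [T → ( . + +] }  — shift
  I2: { [P → . / P +], [P → . id id], [P → . n P T], [P → . n id id], [T → / . P /] }  — shift
  I3: { [T' → T .] }  — accept
  I4: { [P → . / P +], [P → . id id], [P → . n P T], [P → . n id id], [P → / . P +] }  — shift
  I5: { [T → / P . /] }  — shift
  I6: { [P → id . id] }  — shift
  I7: { [P → . / P +], [P → . id id], [P → . n P T], [P → . n id id], [P → n . P T], [P → n . id id] }  — shift
  I8: { [P → n P . T], [T → . ( + +], [T → . / P /] }  — shift
  I9: { [P → id . id], [P → n id . id] }  — shift
  I10: { [P → id id .], [P → n id id .] }  — 2 reduces
  I11: { [P → n P T .] }  — reduce
  I12: { [P → id id .] }  — reduce
  I13: { [T → / P / .] }  — reduce
  I14: { [P → / P . +] }  — shift
  I15: { [P → / P + .] }  — reduce
  I16: { [T → ( + . +] }  — shift
  I17: { [T → ( + + .] }  — reduce

I10 contains complete items [P → id id .], [P → n id id .] — reduce-reduce conflict.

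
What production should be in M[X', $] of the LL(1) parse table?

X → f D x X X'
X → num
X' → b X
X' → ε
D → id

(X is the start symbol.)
X' → ε

To find M[X', $], we find productions for X' where $ is in the predict set (PREDICT(N → α) = (FIRST(α) \ {ε}) ∪ (FOLLOW(N) if α ⇒* ε)).

Relevant sets:
  FOLLOW(X') = { $, 'b' }

X' → b X: PREDICT = { 'b' }
X' → ε: PREDICT = { $, 'b' }
  $ is in predict set, so this production goes in M[X', $]

M[X', $] = X' → ε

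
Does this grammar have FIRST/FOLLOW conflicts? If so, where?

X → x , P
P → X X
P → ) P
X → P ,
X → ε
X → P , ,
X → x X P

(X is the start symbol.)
Yes. X → x ',' P with FOLLOW(X) on { 'x' }; X → P ',' with FOLLOW(X) on { ')', ',', 'x' }; X → P ',' ',' with FOLLOW(X) on { ')', ',', 'x' }; X → x X P with FOLLOW(X) on { 'x' }; P → ')' P with FOLLOW(P) on { ')' }

A FIRST/FOLLOW conflict occurs when a non-terminal N has a nullable alternative N → β (β ⇒* ε) and another alternative N → α with FIRST(α) ∩ FOLLOW(N) ≠ ∅: on such a lookahead the parser cannot decide between expanding α and letting N vanish via β.

Nullable non-terminals: P, X.
FIRST sets used below: FIRST(X) = { ')', ',', 'x', ε }, FIRST(P) = { ')', ',', 'x', ε }

P: nullable alternative(s) P → X X; FOLLOW(P) = { $, ')', ',', 'x' }
  P → X X: FIRST \ {ε} = { ')', ',', 'x' } — this is the only nullable alternative, skip
  P → ) P: FIRST \ {ε} = { ')' } — overlaps FOLLOW(P) on { ')' }: CONFLICT

X: nullable alternative(s) X → ε; FOLLOW(X) = { $, ')', ',', 'x' }
  X → x , P: FIRST \ {ε} = { 'x' } — overlaps FOLLOW(X) on { 'x' }: CONFLICT
  X → P ,: FIRST \ {ε} = { ')', ',', 'x' } — overlaps FOLLOW(X) on { ')', ',', 'x' }: CONFLICT
  X → ε: FIRST \ {ε} = { } — this is the only nullable alternative, skip
  X → P , ,: FIRST \ {ε} = { ')', ',', 'x' } — overlaps FOLLOW(X) on { ')', ',', 'x' }: CONFLICT
  X → x X P: FIRST \ {ε} = { 'x' } — overlaps FOLLOW(X) on { 'x' }: CONFLICT

So the grammar has 5 FIRST/FOLLOW conflicts (marked CONFLICT above).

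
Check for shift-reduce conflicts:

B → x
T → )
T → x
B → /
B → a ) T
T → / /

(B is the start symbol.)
No shift-reduce conflicts

A shift-reduce conflict occurs when an LR(0) state has both:
  - a complete (reduce) item [A → α .] (dot at the end), and
  - a shift item [B → β . c γ] (dot before a terminal).

Augment with B' → B and build the canonical LR(0) collection (I0 = CLOSURE({[B' → . B]}), then GOTO on every symbol after a dot until no new states appear). It has 11 states:
  I0: { [B → . /], [B → . a ) T], [B → . x], [B' → . B] }  — shift
  I1: { [B → / .] }  — reduce
  I2: { [B' → B .] }  — accept
  I3: { [B → a . ) T] }  — shift
  I4: { [B → x .] }  — reduce
  I5: { [B → a ) . T], [T → . )], [T → . / /], [T → . x] }  — shift
  I6: { [T → ) .] }  — reduce
  I7: { [T → / . /] }  — shift
  I8: { [B → a ) T .] }  — reduce
  I9: { [T → x .] }  — reduce
  I10: { [T → / / .] }  — reduce

No state contains both a complete item and a shift item.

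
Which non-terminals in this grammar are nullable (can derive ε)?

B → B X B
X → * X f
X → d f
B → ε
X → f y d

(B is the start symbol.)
{ 'B' }

ε-productions: B → ε
So B is immediately nullable.
No further non-terminal can be added: every production for the remaining non-terminals contains a terminal or a non-nullable non-terminal.
Nullable = { 'B' }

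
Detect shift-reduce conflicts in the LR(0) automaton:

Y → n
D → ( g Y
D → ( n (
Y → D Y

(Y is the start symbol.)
No shift-reduce conflicts

Augment with Y' → Y and build the canonical LR(0) collection (I0 = CLOSURE({[Y' → . Y]}), then GOTO on every symbol after a dot until no new states appear). It has 10 states:
  I0: { [D → . ( g Y], [D → . ( n (], [Y → . D Y], [Y → . n], [Y' → . Y] }  — shift
  I1: { [D → ( . g Y], [D → ( . n (] }  — shift
  I2: { [D → . ( g Y], [D → . ( n (], [Y → . D Y], [Y → . n], [Y → D . Y] }  — shift
  I3: { [Y' → Y .] }  — accept
  I4: { [Y → n .] }  — reduce
  I5: { [Y → D Y .] }  — reduce
  I6: { [D → ( g . Y], [D → . ( g Y], [D → . ( n (], [Y → . D Y], [Y → . n] }  — shift
  I7: { [D → ( n . (] }  — shift
  I8: { [D → ( n ( .] }  — reduce
  I9: { [D → ( g Y .] }  — reduce

No state contains both a complete item and a shift item.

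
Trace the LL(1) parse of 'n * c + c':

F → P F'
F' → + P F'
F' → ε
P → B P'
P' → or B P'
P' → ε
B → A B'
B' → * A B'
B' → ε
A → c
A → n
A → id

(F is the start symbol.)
LL(1) parsing maintains a stack (initially the start symbol over $) and the input. At each step: if the stack top is a terminal, match it against the current input token; if it is a non-terminal N, replace it with the RHS of M[N, lookahead] (the unique production whose predict set contains the lookahead).

Stack is shown with the top on the left.

Stack           Input        Action
-----------------------------------
F $             n * c + c $  output F → P F'
P F' $          n * c + c $  output P → B P'
B P' F' $       n * c + c $  output B → A B'
A B' P' F' $    n * c + c $  output A → n
n B' P' F' $    n * c + c $  match 'n'
B' P' F' $      * c + c $    output B' → * A B'
* A B' P' F' $  * c + c $    match '*'
A B' P' F' $    c + c $      output A → c
c B' P' F' $    c + c $      match 'c'
B' P' F' $      + c $        output B' → ε
P' F' $         + c $        output P' → ε
F' $            + c $        output F' → + P F'
+ P F' $        + c $        match '+'
P F' $          c $          output P → B P'
B P' F' $       c $          output B → A B'
A B' P' F' $    c $          output A → c
c B' P' F' $    c $          match 'c'
B' P' F' $      $            output B' → ε
P' F' $         $            output P' → ε
F' $            $            output F' → ε
$               $            accept

The string is accepted.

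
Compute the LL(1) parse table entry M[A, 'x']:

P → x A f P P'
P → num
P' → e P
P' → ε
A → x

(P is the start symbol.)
A → x

To find M[A, 'x'], we find productions for A where 'x' is in the predict set (PREDICT(N → α) = (FIRST(α) \ {ε}) ∪ (FOLLOW(N) if α ⇒* ε)).

A → x: PREDICT = { 'x' }
  'x' is in predict set, so this production goes in M[A, 'x']

M[A, 'x'] = A → x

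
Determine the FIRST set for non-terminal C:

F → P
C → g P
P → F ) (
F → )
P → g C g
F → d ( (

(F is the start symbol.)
To compute FIRST(C), examine every production with C on the left-hand side, reading each right-hand side left to right until a non-nullable symbol is reached.

From C → g P:
  - g is a terminal: add 'g' and stop

Collecting: FIRST(C) = { 'g' }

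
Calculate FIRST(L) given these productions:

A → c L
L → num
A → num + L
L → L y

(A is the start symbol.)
{ 'num' }

To compute FIRST(L), examine every production with L on the left-hand side, reading each right-hand side left to right until a non-nullable symbol is reached.

From L → num:
  - num is a terminal: add 'num' and stop
From L → L y:
  - L is the symbol being defined: contributes nothing new
    L is not nullable, so stop

Collecting: FIRST(L) = { 'num' }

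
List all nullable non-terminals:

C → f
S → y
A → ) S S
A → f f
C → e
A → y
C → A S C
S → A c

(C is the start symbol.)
None

A non-terminal is nullable if it can derive ε (the empty string): either it has an ε-production, or it has a production whose right-hand side consists entirely of nullable non-terminals.

There are no ε-productions, so no non-terminal can derive ε.
No non-terminals are nullable.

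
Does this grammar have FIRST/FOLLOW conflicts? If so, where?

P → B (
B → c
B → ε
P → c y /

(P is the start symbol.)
Nullable non-terminals: B.

B: nullable alternative(s) B → ε; FOLLOW(B) = { '(' }
  B → c: FIRST \ {ε} = { 'c' } — disjoint from FOLLOW(B)
  B → ε: FIRST \ {ε} = { } — this is the only nullable alternative, skip

P has no nullable alternative, so no FIRST/FOLLOW check is needed there.

No FIRST/FOLLOW conflicts found.

Answer: No FIRST/FOLLOW conflicts.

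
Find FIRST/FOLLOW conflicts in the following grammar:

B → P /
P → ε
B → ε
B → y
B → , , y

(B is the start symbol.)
A FIRST/FOLLOW conflict occurs when a non-terminal N has a nullable alternative N → β (β ⇒* ε) and another alternative N → α with FIRST(α) ∩ FOLLOW(N) ≠ ∅: on such a lookahead the parser cannot decide between expanding α and letting N vanish via β.

Nullable non-terminals: B, P.
FIRST sets used below: FIRST(P) = { ε }

B: nullable alternative(s) B → ε; FOLLOW(B) = { $ }
  B → P /: FIRST \ {ε} = { '/' } — disjoint from FOLLOW(B)
  B → ε: FIRST \ {ε} = { } — this is the only nullable alternative, skip
  B → y: FIRST \ {ε} = { 'y' } — disjoint from FOLLOW(B)
  B → , , y: FIRST \ {ε} = { ',' } — disjoint from FOLLOW(B)
P has a nullable alternative but only one production, so nothing to check.

No FIRST/FOLLOW conflicts found.

Answer: No FIRST/FOLLOW conflicts.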